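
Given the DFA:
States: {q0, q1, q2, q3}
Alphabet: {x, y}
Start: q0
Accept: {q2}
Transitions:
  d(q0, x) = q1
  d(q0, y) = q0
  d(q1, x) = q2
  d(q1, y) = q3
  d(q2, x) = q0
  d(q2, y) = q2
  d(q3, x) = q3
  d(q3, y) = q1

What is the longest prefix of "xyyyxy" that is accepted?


Run the DFA, marking each prefix where the state is accepting:
  "" -> q0 [reject]
  "x" -> q1 [reject]
  "xy" -> q3 [reject]
  "xyy" -> q1 [reject]
  "xyyy" -> q3 [reject]
  "xyyyx" -> q3 [reject]
  "xyyyxy" -> q1 [reject]

No prefix is accepted


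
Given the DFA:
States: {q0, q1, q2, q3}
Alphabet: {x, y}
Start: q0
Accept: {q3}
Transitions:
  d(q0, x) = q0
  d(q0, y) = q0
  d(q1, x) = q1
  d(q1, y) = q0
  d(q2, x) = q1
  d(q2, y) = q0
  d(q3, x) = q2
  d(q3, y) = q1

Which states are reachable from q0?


BFS from q0:
  layer 0: {q0}

{q0}


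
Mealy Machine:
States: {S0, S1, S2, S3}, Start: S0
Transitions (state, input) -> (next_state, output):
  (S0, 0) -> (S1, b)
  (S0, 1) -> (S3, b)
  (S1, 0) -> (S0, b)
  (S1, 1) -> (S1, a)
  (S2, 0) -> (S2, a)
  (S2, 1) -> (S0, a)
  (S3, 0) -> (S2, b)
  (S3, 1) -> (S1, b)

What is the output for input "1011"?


Step-by-step:
  (S0, 1) -> (S3, b)
  (S3, 0) -> (S2, b)
  (S2, 1) -> (S0, a)
  (S0, 1) -> (S3, b)

"bbab"


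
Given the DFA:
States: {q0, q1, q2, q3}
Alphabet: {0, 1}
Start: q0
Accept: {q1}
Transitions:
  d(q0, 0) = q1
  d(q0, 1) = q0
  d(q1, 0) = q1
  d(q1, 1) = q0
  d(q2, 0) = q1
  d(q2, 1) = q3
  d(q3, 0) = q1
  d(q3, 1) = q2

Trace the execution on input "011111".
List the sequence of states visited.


Input: 011111
d(q0, 0) = q1
d(q1, 1) = q0
d(q0, 1) = q0
d(q0, 1) = q0
d(q0, 1) = q0
d(q0, 1) = q0


q0 -> q1 -> q0 -> q0 -> q0 -> q0 -> q0


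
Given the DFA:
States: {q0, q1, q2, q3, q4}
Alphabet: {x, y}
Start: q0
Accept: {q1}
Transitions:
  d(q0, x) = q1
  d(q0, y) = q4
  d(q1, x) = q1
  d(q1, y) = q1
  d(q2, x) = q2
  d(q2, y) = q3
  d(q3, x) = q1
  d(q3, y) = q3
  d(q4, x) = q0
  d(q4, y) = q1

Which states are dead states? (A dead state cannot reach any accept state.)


Forward reachability from each state:
  q0 -> reaches accept state q1 (live)
  q1 -> reaches accept state q1 (live)
  q2 -> reaches accept state q1 (live)
  q3 -> reaches accept state q1 (live)
  q4 -> reaches accept state q1 (live)

None (all states can reach an accept state)


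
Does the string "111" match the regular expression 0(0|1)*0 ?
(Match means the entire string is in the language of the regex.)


|string| = 3; first = '1'; last = '1'

No, "111" does not match 0(0|1)*0


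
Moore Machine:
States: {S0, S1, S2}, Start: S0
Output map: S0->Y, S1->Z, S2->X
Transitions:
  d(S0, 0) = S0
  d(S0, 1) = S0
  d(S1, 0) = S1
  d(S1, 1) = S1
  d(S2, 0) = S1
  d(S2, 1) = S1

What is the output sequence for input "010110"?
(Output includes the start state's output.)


Start: S0 (output Y)
  --0--> S0 (output Y)
  --1--> S0 (output Y)
  --0--> S0 (output Y)
  --1--> S0 (output Y)
  --1--> S0 (output Y)
  --0--> S0 (output Y)

"YYYYYYY"


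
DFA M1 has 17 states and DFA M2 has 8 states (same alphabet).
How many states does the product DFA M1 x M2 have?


Product construction pairs every M1 state with every M2 state.
17 * 8 = 136

136


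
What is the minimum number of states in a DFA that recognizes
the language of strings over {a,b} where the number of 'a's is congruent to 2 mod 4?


States track (count of 'a') mod 4.
Need 4 states: one per remainder 0..3; accept = remainder 2.

4


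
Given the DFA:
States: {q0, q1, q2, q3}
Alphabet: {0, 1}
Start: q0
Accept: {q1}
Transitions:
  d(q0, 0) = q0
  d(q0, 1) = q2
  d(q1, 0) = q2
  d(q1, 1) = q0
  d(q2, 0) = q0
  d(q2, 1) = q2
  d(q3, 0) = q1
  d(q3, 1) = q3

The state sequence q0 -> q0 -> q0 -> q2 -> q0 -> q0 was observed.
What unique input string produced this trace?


Trace back each transition to find the symbol:
  q0 --[0]--> q0
  q0 --[0]--> q0
  q0 --[1]--> q2
  q2 --[0]--> q0
  q0 --[0]--> q0

"00100"


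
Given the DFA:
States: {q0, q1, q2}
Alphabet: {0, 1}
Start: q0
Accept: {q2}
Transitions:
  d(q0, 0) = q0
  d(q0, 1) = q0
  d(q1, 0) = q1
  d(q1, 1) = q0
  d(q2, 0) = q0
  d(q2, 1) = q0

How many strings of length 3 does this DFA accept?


Enumerating all length-3 strings:
  "000" -> q0 [reject]
  "001" -> q0 [reject]
  "010" -> q0 [reject]
  "011" -> q0 [reject]
  "100" -> q0 [reject]
  "101" -> q0 [reject]
  "110" -> q0 [reject]
  "111" -> q0 [reject]

0 out of 8


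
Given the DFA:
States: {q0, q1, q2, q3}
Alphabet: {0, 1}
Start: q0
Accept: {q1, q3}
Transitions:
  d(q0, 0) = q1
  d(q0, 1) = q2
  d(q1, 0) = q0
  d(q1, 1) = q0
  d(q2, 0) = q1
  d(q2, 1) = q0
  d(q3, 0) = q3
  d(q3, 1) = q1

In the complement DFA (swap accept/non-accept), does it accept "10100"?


Trace: q0 -> q2 -> q1 -> q0 -> q1 -> q0
Final: q0
Original accept: {q1, q3}
Complement: q0 is not in original accept

Yes, complement accepts (original rejects)


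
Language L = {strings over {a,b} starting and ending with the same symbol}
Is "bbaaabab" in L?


first = 'b', last = 'b'

Yes, "bbaaabab" is in L


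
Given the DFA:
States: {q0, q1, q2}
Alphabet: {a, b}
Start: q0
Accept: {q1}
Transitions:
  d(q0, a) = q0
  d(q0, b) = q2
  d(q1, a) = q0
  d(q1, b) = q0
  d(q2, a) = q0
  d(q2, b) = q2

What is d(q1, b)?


Looking up transition d(q1, b)

q0


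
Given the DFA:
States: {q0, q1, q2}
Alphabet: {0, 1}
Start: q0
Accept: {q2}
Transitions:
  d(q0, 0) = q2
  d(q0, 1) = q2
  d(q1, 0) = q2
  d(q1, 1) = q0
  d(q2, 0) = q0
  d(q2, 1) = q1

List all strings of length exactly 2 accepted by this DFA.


All strings of length 2: 4 total
Accepted: 0

None


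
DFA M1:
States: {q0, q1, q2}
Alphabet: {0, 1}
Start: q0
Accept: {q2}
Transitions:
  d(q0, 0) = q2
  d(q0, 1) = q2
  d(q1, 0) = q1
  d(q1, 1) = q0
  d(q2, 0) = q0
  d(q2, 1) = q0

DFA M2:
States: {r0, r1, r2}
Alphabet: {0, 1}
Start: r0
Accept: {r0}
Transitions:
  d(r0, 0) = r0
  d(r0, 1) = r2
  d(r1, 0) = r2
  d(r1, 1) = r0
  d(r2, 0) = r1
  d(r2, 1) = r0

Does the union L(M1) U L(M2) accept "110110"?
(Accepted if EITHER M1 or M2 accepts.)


M1: final=q0 accepted=False
M2: final=r0 accepted=True

Yes, union accepts


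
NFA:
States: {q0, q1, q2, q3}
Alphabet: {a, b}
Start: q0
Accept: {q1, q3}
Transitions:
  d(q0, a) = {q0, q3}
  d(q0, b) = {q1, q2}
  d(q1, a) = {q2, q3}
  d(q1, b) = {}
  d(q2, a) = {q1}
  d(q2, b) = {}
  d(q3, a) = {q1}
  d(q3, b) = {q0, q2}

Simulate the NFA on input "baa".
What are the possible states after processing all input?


Start: {q0}
  --b--> {q1, q2}
  --a--> {q1, q2, q3}
  --a--> {q1, q2, q3}

{q1, q2, q3}


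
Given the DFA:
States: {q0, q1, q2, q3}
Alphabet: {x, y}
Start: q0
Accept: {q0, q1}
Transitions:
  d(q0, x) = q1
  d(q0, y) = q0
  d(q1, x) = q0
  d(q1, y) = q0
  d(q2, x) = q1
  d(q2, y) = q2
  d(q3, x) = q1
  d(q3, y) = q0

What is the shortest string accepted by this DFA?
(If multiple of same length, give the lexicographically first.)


BFS by string length (lex-first path to each state shown):
  len 0: q0<-""
Found accept state at length 0.

"" (empty string)


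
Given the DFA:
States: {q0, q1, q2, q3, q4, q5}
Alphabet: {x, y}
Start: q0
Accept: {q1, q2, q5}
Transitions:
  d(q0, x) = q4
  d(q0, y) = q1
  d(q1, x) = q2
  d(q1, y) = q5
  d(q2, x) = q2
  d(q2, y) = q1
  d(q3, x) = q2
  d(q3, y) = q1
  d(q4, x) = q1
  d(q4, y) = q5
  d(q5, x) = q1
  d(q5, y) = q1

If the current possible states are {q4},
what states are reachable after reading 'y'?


Apply transition on 'y' from each current state:
  d(q4, y) = q5

{q5}


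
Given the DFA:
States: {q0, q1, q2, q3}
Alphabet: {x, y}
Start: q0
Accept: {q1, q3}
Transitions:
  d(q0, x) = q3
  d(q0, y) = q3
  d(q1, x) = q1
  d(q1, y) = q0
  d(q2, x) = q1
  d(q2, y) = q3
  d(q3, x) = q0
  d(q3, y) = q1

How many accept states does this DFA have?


Accept states listed: {q1, q3}
Counting: q1(1) q3(2)

2


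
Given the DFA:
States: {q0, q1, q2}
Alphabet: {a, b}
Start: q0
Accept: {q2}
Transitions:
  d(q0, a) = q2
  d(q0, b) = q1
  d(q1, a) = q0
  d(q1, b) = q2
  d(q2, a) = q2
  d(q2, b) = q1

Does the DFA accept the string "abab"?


Trace: q0 -> q2 -> q1 -> q0 -> q1
Final state: q1
Accept states: {q2}

No, rejected (final state q1 is not an accept state)


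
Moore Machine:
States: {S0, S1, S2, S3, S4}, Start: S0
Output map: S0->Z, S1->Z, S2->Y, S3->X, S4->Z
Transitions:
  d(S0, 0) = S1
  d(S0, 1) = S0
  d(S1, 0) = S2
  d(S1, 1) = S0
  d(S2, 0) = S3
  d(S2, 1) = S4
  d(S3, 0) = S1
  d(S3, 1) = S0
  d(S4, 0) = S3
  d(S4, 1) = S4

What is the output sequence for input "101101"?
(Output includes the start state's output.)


Start: S0 (output Z)
  --1--> S0 (output Z)
  --0--> S1 (output Z)
  --1--> S0 (output Z)
  --1--> S0 (output Z)
  --0--> S1 (output Z)
  --1--> S0 (output Z)

"ZZZZZZZ"


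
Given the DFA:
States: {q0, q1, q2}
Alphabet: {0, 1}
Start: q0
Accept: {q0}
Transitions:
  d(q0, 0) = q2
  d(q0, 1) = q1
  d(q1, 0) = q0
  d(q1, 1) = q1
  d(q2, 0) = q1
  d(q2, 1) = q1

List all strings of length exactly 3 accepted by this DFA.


All strings of length 3: 8 total
Accepted: 3

"000", "010", "110"


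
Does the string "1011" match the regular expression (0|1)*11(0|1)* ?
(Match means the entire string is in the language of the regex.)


|string| = 4; first = '1'; last = '1'

Yes, "1011" matches (0|1)*11(0|1)*


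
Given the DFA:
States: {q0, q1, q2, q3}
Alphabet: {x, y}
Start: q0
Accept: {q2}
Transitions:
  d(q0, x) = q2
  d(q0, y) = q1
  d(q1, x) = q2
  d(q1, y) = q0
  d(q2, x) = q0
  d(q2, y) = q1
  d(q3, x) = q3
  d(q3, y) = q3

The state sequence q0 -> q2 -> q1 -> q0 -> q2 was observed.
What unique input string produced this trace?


Trace back each transition to find the symbol:
  q0 --[x]--> q2
  q2 --[y]--> q1
  q1 --[y]--> q0
  q0 --[x]--> q2

"xyyx"


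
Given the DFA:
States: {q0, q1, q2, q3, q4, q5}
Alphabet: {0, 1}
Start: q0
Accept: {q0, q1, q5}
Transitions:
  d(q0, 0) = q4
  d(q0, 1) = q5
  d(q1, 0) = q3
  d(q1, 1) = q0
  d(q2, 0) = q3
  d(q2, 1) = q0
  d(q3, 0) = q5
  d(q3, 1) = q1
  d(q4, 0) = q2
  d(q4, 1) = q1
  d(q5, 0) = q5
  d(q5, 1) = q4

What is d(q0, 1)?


Looking up transition d(q0, 1)

q5


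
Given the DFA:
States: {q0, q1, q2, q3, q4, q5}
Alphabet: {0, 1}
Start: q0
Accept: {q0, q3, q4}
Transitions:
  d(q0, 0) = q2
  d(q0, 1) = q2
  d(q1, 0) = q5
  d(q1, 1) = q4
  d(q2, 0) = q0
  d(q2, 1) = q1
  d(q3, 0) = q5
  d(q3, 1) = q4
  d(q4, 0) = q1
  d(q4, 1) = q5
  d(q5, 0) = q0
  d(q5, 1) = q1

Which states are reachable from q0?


BFS from q0:
  layer 0: {q0}
  layer 1: {q2}
  layer 2: {q1}
  layer 3: {q4, q5}

{q0, q1, q2, q4, q5}


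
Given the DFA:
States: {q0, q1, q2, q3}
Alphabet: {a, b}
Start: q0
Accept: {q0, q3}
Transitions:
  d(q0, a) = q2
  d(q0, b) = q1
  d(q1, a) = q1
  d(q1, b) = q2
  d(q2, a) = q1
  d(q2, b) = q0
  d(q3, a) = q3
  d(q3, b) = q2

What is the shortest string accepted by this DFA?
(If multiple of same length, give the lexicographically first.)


BFS by string length (lex-first path to each state shown):
  len 0: q0<-""
Found accept state at length 0.

"" (empty string)


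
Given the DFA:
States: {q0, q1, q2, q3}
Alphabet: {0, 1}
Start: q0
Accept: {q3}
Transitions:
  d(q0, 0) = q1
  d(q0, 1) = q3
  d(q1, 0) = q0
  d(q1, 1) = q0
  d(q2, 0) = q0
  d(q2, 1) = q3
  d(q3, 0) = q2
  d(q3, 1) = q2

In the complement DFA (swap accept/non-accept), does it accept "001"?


Trace: q0 -> q1 -> q0 -> q3
Final: q3
Original accept: {q3}
Complement: q3 is in original accept

No, complement rejects (original accepts)


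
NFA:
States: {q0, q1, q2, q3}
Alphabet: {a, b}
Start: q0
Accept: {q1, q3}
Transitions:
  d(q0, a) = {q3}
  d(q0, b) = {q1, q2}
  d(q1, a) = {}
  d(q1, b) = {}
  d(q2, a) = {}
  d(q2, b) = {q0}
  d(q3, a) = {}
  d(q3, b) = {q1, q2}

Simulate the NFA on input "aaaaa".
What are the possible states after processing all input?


Start: {q0}
  --a--> {q3}
  --a--> {}
  --a--> {}
  --a--> {}
  --a--> {}

{} (empty set, no valid transitions)


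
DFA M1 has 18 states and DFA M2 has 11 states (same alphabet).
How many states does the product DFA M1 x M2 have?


Product construction pairs every M1 state with every M2 state.
18 * 11 = 198

198


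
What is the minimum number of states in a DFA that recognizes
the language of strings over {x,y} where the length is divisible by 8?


States track (length) mod 8.
Need 8 states: one per remainder 0..7; accept = remainder 0.

8


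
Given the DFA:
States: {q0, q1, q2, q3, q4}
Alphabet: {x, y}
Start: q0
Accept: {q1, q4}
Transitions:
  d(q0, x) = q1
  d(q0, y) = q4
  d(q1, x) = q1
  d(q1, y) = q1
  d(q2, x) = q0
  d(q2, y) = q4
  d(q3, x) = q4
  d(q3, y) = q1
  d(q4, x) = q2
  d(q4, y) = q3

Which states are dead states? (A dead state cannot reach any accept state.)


Forward reachability from each state:
  q0 -> reaches accept state q1 (live)
  q1 -> reaches accept state q1 (live)
  q2 -> reaches accept state q1 (live)
  q3 -> reaches accept state q1 (live)
  q4 -> reaches accept state q1 (live)

None (all states can reach an accept state)


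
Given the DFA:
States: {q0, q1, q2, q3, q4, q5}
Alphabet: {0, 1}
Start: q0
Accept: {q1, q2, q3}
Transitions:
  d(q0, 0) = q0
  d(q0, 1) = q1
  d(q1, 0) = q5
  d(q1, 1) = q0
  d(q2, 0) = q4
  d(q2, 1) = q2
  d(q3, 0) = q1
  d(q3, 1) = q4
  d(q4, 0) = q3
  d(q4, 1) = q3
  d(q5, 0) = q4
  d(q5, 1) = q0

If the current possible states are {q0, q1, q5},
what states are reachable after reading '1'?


Apply transition on '1' from each current state:
  d(q0, 1) = q1
  d(q1, 1) = q0
  d(q5, 1) = q0

{q0, q1}


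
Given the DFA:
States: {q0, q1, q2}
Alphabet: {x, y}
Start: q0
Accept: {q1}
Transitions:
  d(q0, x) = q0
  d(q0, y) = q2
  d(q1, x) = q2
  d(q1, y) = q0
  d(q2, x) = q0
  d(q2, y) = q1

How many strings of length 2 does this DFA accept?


Enumerating all length-2 strings:
  "xx" -> q0 [reject]
  "xy" -> q2 [reject]
  "yx" -> q0 [reject]
  "yy" -> q1 [accept]

1 out of 4


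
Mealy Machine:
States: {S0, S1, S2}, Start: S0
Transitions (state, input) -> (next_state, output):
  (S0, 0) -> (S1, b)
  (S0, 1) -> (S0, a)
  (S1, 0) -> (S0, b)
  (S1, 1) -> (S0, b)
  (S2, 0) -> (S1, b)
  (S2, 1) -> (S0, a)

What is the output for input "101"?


Step-by-step:
  (S0, 1) -> (S0, a)
  (S0, 0) -> (S1, b)
  (S1, 1) -> (S0, b)

"abb"


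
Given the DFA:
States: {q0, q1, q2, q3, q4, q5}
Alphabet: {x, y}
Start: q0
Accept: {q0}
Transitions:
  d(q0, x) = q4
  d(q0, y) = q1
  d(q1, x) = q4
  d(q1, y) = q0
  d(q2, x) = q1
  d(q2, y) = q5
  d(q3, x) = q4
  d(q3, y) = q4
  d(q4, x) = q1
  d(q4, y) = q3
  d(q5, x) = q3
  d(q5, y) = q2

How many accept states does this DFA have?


Accept states listed: {q0}
Counting: q0(1)

1


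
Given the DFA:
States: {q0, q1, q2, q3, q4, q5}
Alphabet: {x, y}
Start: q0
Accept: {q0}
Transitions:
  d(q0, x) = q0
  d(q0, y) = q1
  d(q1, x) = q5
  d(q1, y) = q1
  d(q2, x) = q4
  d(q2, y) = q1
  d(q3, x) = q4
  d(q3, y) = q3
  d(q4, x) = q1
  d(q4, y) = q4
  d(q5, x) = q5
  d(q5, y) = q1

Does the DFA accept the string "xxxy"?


Trace: q0 -> q0 -> q0 -> q0 -> q1
Final state: q1
Accept states: {q0}

No, rejected (final state q1 is not an accept state)


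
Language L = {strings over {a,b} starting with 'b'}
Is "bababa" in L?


first symbol = 'b'

Yes, "bababa" is in L


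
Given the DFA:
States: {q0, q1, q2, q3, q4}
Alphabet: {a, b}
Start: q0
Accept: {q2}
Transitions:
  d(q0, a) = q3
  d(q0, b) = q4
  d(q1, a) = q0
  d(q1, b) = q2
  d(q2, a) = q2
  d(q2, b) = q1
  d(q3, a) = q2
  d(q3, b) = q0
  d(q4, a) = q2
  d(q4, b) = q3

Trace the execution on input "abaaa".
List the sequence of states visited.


Input: abaaa
d(q0, a) = q3
d(q3, b) = q0
d(q0, a) = q3
d(q3, a) = q2
d(q2, a) = q2


q0 -> q3 -> q0 -> q3 -> q2 -> q2


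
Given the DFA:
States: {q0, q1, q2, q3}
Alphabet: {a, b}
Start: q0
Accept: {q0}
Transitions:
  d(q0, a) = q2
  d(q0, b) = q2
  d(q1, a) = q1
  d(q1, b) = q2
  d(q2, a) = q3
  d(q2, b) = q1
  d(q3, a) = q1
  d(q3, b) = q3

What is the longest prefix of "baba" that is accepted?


Run the DFA, marking each prefix where the state is accepting:
  "" -> q0 [accept]
  "b" -> q2 [reject]
  "ba" -> q3 [reject]
  "bab" -> q3 [reject]
  "baba" -> q1 [reject]

""


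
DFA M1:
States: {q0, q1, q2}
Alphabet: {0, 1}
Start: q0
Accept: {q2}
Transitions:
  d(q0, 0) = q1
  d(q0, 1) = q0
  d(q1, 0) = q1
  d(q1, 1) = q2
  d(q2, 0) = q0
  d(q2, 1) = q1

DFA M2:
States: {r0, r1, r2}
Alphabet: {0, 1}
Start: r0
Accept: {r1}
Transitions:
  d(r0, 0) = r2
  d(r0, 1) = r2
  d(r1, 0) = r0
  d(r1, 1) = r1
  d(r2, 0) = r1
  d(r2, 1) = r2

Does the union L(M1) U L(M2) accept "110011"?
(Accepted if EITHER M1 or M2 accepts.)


M1: final=q1 accepted=False
M2: final=r2 accepted=False

No, union rejects (neither accepts)


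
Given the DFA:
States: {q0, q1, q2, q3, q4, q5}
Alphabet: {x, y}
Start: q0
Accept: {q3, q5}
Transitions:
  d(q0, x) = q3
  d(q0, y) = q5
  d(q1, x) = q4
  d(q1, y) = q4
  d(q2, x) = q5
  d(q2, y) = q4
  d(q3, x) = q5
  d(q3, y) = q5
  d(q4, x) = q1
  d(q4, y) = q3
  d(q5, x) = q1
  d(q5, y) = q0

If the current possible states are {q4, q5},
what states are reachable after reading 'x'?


Apply transition on 'x' from each current state:
  d(q4, x) = q1
  d(q5, x) = q1

{q1}


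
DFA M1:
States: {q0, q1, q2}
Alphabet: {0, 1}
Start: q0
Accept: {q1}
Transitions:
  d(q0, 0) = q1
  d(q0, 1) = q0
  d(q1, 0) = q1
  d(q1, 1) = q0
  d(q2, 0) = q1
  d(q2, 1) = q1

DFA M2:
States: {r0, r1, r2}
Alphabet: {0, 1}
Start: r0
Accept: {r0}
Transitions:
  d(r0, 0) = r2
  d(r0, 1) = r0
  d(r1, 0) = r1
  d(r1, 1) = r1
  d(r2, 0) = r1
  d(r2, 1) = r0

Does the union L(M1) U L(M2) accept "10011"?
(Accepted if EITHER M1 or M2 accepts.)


M1: final=q0 accepted=False
M2: final=r1 accepted=False

No, union rejects (neither accepts)


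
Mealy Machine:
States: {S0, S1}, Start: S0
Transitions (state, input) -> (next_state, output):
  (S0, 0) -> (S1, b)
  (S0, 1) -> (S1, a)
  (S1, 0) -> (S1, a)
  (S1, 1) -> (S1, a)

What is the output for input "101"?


Step-by-step:
  (S0, 1) -> (S1, a)
  (S1, 0) -> (S1, a)
  (S1, 1) -> (S1, a)

"aaa"


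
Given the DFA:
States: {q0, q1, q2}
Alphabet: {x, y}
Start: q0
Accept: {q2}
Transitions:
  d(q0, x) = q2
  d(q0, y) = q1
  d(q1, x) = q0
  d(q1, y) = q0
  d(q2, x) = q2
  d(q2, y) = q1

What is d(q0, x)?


Looking up transition d(q0, x)

q2


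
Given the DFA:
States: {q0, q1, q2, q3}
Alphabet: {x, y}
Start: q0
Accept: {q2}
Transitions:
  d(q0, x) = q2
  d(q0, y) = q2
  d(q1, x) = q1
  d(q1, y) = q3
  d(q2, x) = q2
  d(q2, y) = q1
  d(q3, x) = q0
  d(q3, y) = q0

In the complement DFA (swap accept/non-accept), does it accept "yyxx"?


Trace: q0 -> q2 -> q1 -> q1 -> q1
Final: q1
Original accept: {q2}
Complement: q1 is not in original accept

Yes, complement accepts (original rejects)


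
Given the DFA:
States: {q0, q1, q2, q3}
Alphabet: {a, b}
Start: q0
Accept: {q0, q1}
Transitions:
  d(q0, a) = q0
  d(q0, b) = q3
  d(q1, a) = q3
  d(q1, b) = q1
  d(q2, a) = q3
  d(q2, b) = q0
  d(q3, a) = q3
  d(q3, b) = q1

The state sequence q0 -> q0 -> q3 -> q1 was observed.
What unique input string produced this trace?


Trace back each transition to find the symbol:
  q0 --[a]--> q0
  q0 --[b]--> q3
  q3 --[b]--> q1

"abb"


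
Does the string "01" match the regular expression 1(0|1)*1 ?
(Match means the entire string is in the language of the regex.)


|string| = 2; first = '0'; last = '1'

No, "01" does not match 1(0|1)*1


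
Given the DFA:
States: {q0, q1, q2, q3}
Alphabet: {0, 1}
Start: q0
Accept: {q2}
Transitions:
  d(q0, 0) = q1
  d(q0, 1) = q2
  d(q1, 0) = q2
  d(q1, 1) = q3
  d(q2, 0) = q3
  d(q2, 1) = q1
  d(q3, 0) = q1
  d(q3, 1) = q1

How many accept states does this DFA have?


Accept states listed: {q2}
Counting: q2(1)

1


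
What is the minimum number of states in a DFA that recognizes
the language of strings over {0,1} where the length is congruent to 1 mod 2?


States track (length) mod 2.
Need 2 states: one per remainder 0..1; accept = remainder 1.

2


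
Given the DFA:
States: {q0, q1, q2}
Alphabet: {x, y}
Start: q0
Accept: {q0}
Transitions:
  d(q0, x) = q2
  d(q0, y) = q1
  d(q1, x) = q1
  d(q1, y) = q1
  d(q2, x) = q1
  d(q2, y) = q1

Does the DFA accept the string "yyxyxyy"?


Trace: q0 -> q1 -> q1 -> q1 -> q1 -> q1 -> q1 -> q1
Final state: q1
Accept states: {q0}

No, rejected (final state q1 is not an accept state)


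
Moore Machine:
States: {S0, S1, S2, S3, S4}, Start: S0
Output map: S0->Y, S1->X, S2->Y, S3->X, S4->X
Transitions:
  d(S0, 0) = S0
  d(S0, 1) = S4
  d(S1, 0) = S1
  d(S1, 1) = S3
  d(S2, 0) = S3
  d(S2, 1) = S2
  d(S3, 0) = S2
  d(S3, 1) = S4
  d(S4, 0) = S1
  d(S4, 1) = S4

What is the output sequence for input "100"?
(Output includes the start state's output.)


Start: S0 (output Y)
  --1--> S4 (output X)
  --0--> S1 (output X)
  --0--> S1 (output X)

"YXXX"


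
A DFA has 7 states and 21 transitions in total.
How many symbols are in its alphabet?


Each state has exactly one transition per symbol.
|alphabet| = transitions / states = 21 / 7 = 3

3


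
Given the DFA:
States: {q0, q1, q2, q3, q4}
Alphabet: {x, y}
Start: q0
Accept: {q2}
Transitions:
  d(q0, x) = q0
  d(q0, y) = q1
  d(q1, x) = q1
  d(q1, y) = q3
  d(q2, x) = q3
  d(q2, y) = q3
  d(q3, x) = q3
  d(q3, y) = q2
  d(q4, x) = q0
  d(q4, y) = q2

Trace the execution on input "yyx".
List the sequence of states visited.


Input: yyx
d(q0, y) = q1
d(q1, y) = q3
d(q3, x) = q3


q0 -> q1 -> q3 -> q3


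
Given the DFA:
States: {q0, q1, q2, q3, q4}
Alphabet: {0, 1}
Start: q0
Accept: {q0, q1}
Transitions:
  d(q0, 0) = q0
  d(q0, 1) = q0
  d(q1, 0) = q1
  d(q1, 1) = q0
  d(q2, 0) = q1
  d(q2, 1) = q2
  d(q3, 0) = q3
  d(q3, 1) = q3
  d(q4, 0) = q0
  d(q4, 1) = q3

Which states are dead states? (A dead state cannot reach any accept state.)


Forward reachability from each state:
  q0 -> reaches accept state q0 (live)
  q1 -> reaches accept state q0 (live)
  q2 -> reaches accept state q0 (live)
  q3 -> reaches {q3}, no accept state (dead)
  q4 -> reaches accept state q0 (live)

{q3}


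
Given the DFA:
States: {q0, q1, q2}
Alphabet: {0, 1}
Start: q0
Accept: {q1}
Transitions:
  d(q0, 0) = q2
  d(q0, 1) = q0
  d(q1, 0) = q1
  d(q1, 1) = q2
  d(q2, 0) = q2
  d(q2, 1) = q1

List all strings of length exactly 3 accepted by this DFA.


All strings of length 3: 8 total
Accepted: 3

"001", "010", "101"


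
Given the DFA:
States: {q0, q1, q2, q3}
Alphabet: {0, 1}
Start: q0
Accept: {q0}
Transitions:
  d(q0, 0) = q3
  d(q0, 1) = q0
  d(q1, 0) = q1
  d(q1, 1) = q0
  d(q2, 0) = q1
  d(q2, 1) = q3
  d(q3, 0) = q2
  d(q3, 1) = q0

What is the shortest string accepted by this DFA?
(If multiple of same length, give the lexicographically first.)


BFS by string length (lex-first path to each state shown):
  len 0: q0<-""
Found accept state at length 0.

"" (empty string)


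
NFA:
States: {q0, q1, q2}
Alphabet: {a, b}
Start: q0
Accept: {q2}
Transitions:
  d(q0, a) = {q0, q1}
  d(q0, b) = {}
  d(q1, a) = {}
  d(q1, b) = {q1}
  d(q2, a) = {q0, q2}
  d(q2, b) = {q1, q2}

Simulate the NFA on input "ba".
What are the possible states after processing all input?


Start: {q0}
  --b--> {}
  --a--> {}

{} (empty set, no valid transitions)


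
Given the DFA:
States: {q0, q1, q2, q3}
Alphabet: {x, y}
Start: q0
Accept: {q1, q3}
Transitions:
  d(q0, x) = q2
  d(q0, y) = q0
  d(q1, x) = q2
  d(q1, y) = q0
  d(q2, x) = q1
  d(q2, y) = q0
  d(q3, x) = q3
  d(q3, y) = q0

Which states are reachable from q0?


BFS from q0:
  layer 0: {q0}
  layer 1: {q2}
  layer 2: {q1}

{q0, q1, q2}


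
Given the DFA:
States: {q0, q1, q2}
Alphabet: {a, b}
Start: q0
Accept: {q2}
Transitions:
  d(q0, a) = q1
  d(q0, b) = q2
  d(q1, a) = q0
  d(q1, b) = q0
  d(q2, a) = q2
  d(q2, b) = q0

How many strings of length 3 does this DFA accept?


Enumerating all length-3 strings:
  "aaa" -> q1 [reject]
  "aab" -> q2 [accept]
  "aba" -> q1 [reject]
  "abb" -> q2 [accept]
  "baa" -> q2 [accept]
  "bab" -> q0 [reject]
  "bba" -> q1 [reject]
  "bbb" -> q2 [accept]

4 out of 8


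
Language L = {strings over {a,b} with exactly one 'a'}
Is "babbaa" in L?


count('a') = 3

No, "babbaa" is not in L


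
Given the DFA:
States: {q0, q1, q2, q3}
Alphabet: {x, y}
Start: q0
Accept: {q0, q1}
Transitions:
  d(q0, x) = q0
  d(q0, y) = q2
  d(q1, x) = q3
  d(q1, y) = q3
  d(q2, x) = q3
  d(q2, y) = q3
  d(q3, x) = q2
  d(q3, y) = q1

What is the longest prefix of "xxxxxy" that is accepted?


Run the DFA, marking each prefix where the state is accepting:
  "" -> q0 [accept]
  "x" -> q0 [accept]
  "xx" -> q0 [accept]
  "xxx" -> q0 [accept]
  "xxxx" -> q0 [accept]
  "xxxxx" -> q0 [accept]
  "xxxxxy" -> q2 [reject]

"xxxxx"


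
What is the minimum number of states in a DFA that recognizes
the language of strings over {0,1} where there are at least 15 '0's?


States: count = 0, 1, ..., 14, and a final '>= 15' state.
Total: 15 + 1 = 16. Accept = '>= 15' state.

16


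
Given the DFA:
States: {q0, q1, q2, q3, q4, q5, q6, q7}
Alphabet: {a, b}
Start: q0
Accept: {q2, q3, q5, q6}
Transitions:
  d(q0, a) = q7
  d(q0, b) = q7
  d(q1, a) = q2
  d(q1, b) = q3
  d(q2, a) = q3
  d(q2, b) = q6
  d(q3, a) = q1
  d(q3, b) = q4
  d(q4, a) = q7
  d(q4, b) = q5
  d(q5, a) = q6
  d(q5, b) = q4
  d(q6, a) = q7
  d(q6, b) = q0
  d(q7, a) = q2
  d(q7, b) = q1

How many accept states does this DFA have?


Accept states listed: {q2, q3, q5, q6}
Counting: q2(1) q3(2) q5(3) q6(4)

4


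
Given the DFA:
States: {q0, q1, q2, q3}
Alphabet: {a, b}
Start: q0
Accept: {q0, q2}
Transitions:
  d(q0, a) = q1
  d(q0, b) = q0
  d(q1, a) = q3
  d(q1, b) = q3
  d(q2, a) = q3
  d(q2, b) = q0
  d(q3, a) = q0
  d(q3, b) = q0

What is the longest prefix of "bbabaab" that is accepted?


Run the DFA, marking each prefix where the state is accepting:
  "" -> q0 [accept]
  "b" -> q0 [accept]
  "bb" -> q0 [accept]
  "bba" -> q1 [reject]
  "bbab" -> q3 [reject]
  "bbaba" -> q0 [accept]
  "bbabaa" -> q1 [reject]
  "bbabaab" -> q3 [reject]

"bbaba"


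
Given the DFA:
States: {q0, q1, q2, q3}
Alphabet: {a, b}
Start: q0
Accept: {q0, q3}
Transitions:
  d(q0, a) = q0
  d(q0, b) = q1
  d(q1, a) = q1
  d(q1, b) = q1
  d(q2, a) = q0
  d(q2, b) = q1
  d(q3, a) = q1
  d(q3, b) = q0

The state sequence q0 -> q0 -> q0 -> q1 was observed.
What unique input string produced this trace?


Trace back each transition to find the symbol:
  q0 --[a]--> q0
  q0 --[a]--> q0
  q0 --[b]--> q1

"aab"


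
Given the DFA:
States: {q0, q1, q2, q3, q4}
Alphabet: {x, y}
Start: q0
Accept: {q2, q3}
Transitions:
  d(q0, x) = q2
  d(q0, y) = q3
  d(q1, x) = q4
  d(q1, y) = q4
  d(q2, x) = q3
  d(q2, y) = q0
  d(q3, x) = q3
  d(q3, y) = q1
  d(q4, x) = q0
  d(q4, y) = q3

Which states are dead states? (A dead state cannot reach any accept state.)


Forward reachability from each state:
  q0 -> reaches accept state q2 (live)
  q1 -> reaches accept state q2 (live)
  q2 -> reaches accept state q2 (live)
  q3 -> reaches accept state q2 (live)
  q4 -> reaches accept state q2 (live)

None (all states can reach an accept state)


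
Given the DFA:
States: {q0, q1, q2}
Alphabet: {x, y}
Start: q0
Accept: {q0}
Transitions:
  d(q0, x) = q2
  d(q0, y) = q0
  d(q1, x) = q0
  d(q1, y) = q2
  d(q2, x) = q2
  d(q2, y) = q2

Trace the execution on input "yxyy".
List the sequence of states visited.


Input: yxyy
d(q0, y) = q0
d(q0, x) = q2
d(q2, y) = q2
d(q2, y) = q2


q0 -> q0 -> q2 -> q2 -> q2


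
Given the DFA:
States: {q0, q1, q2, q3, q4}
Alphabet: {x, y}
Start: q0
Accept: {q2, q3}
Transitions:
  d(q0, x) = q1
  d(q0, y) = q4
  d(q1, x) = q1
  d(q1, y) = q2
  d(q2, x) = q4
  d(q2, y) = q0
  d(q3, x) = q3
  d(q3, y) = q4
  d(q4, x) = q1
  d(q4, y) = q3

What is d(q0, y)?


Looking up transition d(q0, y)

q4


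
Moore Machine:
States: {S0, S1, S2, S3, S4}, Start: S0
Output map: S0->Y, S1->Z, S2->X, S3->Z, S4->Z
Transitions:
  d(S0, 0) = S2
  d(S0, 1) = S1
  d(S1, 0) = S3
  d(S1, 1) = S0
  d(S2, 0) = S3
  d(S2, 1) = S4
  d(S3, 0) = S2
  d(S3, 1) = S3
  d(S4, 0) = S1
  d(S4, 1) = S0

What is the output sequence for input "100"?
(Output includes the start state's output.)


Start: S0 (output Y)
  --1--> S1 (output Z)
  --0--> S3 (output Z)
  --0--> S2 (output X)

"YZZX"


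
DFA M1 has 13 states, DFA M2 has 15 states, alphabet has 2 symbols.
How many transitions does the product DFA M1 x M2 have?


Product DFA has 13 * 15 = 195 states.
Each has 2 transitions: 195 * 2 = 390

390


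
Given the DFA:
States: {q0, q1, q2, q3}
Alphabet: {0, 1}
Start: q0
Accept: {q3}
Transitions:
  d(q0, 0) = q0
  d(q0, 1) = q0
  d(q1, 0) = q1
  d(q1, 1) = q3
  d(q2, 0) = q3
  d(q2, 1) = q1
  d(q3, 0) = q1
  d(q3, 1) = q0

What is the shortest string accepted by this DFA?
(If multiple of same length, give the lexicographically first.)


BFS by string length (lex-first path to each state shown):
  len 0: q0<-""
  len 1: q0<-"0"
  len 2: q0<-"00"
  len 3: q0<-"000"
  len 4: q0<-"0000"
  len 5: q0<-"00000"
  len 6: q0<-"000000"
  len 7: q0<-"0000000"
  len 8: q0<-"00000000"

No string accepted (empty language)


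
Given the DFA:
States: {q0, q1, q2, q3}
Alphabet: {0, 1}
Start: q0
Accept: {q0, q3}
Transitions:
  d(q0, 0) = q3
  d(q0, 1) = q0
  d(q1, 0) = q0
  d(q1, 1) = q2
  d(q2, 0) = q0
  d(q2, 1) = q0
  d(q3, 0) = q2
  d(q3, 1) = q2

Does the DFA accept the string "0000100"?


Trace: q0 -> q3 -> q2 -> q0 -> q3 -> q2 -> q0 -> q3
Final state: q3
Accept states: {q0, q3}

Yes, accepted (final state q3 is an accept state)


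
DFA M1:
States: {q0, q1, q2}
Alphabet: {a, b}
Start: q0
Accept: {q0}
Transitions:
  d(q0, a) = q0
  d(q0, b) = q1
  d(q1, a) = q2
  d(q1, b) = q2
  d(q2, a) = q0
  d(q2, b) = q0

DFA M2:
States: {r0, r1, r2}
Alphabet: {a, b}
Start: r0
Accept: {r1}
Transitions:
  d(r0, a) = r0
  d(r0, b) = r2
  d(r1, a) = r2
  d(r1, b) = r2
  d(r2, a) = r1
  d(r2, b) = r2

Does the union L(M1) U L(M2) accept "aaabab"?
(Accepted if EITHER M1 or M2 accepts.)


M1: final=q0 accepted=True
M2: final=r2 accepted=False

Yes, union accepts


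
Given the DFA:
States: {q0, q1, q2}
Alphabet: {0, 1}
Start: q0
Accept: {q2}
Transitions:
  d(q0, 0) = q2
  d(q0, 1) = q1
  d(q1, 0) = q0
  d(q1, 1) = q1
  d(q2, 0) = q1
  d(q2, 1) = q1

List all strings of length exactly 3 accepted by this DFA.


All strings of length 3: 8 total
Accepted: 1

"100"


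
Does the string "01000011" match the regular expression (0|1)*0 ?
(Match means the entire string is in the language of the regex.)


|string| = 8; first = '0'; last = '1'

No, "01000011" does not match (0|1)*0


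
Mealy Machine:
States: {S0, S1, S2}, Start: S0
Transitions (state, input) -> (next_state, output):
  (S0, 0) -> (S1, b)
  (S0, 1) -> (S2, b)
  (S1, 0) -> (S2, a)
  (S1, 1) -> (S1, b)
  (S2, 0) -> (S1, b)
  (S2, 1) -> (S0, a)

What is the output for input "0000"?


Step-by-step:
  (S0, 0) -> (S1, b)
  (S1, 0) -> (S2, a)
  (S2, 0) -> (S1, b)
  (S1, 0) -> (S2, a)

"baba"


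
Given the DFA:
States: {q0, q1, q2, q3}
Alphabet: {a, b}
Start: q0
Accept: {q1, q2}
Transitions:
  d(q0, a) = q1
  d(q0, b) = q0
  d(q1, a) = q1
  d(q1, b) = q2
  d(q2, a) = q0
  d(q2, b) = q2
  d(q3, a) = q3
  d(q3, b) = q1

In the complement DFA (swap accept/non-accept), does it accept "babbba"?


Trace: q0 -> q0 -> q1 -> q2 -> q2 -> q2 -> q0
Final: q0
Original accept: {q1, q2}
Complement: q0 is not in original accept

Yes, complement accepts (original rejects)


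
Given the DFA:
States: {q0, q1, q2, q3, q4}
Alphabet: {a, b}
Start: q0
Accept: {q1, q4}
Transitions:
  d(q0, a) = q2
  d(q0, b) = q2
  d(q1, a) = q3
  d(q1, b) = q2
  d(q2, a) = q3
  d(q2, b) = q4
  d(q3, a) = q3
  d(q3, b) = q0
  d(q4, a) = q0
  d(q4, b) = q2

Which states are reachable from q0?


BFS from q0:
  layer 0: {q0}
  layer 1: {q2}
  layer 2: {q3, q4}

{q0, q2, q3, q4}


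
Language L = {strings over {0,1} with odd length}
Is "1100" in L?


length = 4; 4 mod 2 = 0

No, "1100" is not in L


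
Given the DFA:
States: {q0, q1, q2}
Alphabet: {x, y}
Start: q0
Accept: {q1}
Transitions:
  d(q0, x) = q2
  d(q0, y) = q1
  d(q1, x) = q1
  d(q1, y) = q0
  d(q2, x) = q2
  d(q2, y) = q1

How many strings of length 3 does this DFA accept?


Enumerating all length-3 strings:
  "xxx" -> q2 [reject]
  "xxy" -> q1 [accept]
  "xyx" -> q1 [accept]
  "xyy" -> q0 [reject]
  "yxx" -> q1 [accept]
  "yxy" -> q0 [reject]
  "yyx" -> q2 [reject]
  "yyy" -> q1 [accept]

4 out of 8


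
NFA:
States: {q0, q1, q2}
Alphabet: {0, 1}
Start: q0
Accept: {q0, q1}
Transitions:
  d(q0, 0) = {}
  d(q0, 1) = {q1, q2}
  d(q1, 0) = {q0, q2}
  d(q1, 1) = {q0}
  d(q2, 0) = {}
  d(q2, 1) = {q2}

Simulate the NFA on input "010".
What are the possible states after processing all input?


Start: {q0}
  --0--> {}
  --1--> {}
  --0--> {}

{} (empty set, no valid transitions)


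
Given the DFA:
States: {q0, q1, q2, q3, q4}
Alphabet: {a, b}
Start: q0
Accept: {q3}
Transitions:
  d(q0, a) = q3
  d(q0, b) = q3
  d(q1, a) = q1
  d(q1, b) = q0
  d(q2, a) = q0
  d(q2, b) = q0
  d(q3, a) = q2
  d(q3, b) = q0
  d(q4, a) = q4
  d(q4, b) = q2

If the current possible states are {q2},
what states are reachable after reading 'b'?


Apply transition on 'b' from each current state:
  d(q2, b) = q0

{q0}


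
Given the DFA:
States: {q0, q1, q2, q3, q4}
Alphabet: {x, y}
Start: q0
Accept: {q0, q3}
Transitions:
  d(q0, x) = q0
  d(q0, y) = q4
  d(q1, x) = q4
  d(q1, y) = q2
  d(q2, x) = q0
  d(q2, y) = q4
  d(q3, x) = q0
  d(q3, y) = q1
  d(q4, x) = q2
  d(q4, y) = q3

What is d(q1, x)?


Looking up transition d(q1, x)

q4


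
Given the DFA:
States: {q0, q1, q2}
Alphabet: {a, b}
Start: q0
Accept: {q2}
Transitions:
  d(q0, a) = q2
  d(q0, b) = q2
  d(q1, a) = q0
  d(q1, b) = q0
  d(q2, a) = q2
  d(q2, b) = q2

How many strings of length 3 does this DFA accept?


Enumerating all length-3 strings:
  "aaa" -> q2 [accept]
  "aab" -> q2 [accept]
  "aba" -> q2 [accept]
  "abb" -> q2 [accept]
  "baa" -> q2 [accept]
  "bab" -> q2 [accept]
  "bba" -> q2 [accept]
  "bbb" -> q2 [accept]

8 out of 8


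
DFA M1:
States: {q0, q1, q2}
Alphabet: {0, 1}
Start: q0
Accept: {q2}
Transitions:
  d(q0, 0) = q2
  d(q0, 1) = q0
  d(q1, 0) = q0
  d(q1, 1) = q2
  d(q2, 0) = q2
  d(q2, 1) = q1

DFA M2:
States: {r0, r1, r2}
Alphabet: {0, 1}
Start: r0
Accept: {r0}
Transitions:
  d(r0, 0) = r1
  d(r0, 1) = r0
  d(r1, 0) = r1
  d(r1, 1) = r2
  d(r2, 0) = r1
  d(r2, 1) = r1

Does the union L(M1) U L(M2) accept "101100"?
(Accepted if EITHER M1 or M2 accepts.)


M1: final=q2 accepted=True
M2: final=r1 accepted=False

Yes, union accepts


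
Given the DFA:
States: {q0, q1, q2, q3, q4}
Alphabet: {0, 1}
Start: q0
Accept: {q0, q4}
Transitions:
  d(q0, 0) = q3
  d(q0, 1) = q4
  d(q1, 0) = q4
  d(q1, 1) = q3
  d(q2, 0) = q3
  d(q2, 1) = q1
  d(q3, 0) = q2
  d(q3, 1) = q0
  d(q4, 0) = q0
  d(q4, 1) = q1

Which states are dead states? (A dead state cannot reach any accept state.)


Forward reachability from each state:
  q0 -> reaches accept state q0 (live)
  q1 -> reaches accept state q0 (live)
  q2 -> reaches accept state q0 (live)
  q3 -> reaches accept state q0 (live)
  q4 -> reaches accept state q0 (live)

None (all states can reach an accept state)


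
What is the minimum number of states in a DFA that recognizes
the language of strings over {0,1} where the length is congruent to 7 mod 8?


States track (length) mod 8.
Need 8 states: one per remainder 0..7; accept = remainder 7.

8


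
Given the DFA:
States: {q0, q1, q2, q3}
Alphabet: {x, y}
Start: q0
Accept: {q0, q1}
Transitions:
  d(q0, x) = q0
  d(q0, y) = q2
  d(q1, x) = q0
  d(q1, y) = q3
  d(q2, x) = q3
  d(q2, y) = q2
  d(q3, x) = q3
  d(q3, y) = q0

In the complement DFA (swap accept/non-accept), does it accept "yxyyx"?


Trace: q0 -> q2 -> q3 -> q0 -> q2 -> q3
Final: q3
Original accept: {q0, q1}
Complement: q3 is not in original accept

Yes, complement accepts (original rejects)


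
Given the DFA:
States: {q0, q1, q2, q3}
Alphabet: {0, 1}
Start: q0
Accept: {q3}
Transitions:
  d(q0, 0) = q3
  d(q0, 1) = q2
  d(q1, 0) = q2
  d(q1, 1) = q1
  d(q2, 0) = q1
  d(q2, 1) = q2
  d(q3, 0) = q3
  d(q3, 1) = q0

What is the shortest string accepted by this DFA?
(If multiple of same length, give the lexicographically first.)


BFS by string length (lex-first path to each state shown):
  len 0: q0<-""
  len 1: q2<-"1", q3<-"0"
Found accept state at length 1.

"0"


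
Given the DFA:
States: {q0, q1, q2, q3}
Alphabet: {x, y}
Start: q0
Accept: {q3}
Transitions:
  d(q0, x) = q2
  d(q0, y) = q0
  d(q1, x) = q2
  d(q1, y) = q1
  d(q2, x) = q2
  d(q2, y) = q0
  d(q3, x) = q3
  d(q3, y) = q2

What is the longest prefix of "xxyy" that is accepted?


Run the DFA, marking each prefix where the state is accepting:
  "" -> q0 [reject]
  "x" -> q2 [reject]
  "xx" -> q2 [reject]
  "xxy" -> q0 [reject]
  "xxyy" -> q0 [reject]

No prefix is accepted


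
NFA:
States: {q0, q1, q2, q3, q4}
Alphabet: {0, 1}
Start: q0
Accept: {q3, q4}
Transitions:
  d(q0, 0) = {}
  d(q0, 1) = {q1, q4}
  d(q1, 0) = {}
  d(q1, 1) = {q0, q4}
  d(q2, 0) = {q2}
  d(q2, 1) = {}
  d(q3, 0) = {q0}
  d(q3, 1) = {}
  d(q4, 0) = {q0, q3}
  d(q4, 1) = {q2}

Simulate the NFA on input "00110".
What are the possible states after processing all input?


Start: {q0}
  --0--> {}
  --0--> {}
  --1--> {}
  --1--> {}
  --0--> {}

{} (empty set, no valid transitions)


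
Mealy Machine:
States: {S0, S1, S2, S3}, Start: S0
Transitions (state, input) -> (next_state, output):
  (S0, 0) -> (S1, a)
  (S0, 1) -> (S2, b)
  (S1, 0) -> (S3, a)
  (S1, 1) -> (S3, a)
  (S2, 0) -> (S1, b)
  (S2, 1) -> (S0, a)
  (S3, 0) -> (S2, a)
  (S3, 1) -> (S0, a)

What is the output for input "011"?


Step-by-step:
  (S0, 0) -> (S1, a)
  (S1, 1) -> (S3, a)
  (S3, 1) -> (S0, a)

"aaa"


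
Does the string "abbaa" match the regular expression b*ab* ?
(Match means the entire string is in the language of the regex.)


|string| = 5; first = 'a'; last = 'a'

No, "abbaa" does not match b*ab*


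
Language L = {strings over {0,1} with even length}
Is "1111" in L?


length = 4; 4 mod 2 = 0

Yes, "1111" is in L


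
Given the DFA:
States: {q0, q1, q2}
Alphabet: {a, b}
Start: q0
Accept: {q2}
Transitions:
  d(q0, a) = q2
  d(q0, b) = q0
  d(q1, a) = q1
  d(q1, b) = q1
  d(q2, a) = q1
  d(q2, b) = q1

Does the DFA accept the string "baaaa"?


Trace: q0 -> q0 -> q2 -> q1 -> q1 -> q1
Final state: q1
Accept states: {q2}

No, rejected (final state q1 is not an accept state)


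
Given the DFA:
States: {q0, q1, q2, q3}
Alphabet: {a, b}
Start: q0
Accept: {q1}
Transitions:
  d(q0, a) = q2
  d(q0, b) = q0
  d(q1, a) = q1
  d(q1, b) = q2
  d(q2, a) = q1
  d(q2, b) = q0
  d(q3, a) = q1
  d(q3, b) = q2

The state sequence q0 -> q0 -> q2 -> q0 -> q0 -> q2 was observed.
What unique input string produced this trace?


Trace back each transition to find the symbol:
  q0 --[b]--> q0
  q0 --[a]--> q2
  q2 --[b]--> q0
  q0 --[b]--> q0
  q0 --[a]--> q2

"babba"


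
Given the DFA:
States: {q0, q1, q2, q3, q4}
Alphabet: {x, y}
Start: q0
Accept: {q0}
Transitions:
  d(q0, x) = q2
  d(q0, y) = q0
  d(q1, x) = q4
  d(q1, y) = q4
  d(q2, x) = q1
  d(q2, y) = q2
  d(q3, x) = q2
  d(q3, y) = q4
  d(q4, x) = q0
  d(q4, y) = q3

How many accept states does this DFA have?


Accept states listed: {q0}
Counting: q0(1)

1


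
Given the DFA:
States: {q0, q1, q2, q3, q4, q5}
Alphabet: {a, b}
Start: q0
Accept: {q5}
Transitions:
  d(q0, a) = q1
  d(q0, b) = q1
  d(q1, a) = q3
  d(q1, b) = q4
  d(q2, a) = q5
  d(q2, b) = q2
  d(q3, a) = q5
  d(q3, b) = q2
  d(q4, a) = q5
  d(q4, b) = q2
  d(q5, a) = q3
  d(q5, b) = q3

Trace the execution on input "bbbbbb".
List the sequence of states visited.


Input: bbbbbb
d(q0, b) = q1
d(q1, b) = q4
d(q4, b) = q2
d(q2, b) = q2
d(q2, b) = q2
d(q2, b) = q2


q0 -> q1 -> q4 -> q2 -> q2 -> q2 -> q2


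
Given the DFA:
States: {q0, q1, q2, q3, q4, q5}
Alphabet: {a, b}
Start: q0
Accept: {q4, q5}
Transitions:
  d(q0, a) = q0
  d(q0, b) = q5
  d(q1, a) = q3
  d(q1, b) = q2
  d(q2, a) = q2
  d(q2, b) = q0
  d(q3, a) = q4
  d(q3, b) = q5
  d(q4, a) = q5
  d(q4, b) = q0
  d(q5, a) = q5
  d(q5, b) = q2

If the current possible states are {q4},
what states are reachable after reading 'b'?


Apply transition on 'b' from each current state:
  d(q4, b) = q0

{q0}
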